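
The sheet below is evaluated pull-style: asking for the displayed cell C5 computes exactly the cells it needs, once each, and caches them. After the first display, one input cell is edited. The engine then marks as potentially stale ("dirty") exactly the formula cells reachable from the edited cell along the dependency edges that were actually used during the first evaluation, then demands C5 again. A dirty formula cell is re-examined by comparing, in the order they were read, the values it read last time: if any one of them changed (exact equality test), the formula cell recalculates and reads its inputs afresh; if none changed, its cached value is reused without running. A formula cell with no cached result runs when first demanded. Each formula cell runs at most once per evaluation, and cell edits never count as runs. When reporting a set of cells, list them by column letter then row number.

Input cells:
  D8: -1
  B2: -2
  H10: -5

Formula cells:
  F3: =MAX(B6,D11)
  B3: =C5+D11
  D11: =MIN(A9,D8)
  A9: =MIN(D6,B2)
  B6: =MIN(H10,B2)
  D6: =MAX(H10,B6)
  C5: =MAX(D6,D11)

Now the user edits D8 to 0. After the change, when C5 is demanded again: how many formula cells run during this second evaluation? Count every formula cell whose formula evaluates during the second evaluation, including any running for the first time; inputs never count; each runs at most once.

1 formula cells run: D11.
Note the absorption at D11: it re-runs yet its value is the same, leaving the output's value untouched.

First demand of the output computes:
  B6 = MIN(-5, -2) = -5
  D6 = MAX(-5, -5) = -5
  A9 = MIN(-5, -2) = -5
  D11 = MIN(-5, -1) = -5
  C5 = MAX(-5, -5) = -5

After the edit, cleaning proceeds:
  D11: a read changed (D8 -1->0) — executes, giving -5 — identical to its old value.
  C5: dirty, but its reads are unchanged (D6 unchanged, D11 unchanged); cached -5 stands.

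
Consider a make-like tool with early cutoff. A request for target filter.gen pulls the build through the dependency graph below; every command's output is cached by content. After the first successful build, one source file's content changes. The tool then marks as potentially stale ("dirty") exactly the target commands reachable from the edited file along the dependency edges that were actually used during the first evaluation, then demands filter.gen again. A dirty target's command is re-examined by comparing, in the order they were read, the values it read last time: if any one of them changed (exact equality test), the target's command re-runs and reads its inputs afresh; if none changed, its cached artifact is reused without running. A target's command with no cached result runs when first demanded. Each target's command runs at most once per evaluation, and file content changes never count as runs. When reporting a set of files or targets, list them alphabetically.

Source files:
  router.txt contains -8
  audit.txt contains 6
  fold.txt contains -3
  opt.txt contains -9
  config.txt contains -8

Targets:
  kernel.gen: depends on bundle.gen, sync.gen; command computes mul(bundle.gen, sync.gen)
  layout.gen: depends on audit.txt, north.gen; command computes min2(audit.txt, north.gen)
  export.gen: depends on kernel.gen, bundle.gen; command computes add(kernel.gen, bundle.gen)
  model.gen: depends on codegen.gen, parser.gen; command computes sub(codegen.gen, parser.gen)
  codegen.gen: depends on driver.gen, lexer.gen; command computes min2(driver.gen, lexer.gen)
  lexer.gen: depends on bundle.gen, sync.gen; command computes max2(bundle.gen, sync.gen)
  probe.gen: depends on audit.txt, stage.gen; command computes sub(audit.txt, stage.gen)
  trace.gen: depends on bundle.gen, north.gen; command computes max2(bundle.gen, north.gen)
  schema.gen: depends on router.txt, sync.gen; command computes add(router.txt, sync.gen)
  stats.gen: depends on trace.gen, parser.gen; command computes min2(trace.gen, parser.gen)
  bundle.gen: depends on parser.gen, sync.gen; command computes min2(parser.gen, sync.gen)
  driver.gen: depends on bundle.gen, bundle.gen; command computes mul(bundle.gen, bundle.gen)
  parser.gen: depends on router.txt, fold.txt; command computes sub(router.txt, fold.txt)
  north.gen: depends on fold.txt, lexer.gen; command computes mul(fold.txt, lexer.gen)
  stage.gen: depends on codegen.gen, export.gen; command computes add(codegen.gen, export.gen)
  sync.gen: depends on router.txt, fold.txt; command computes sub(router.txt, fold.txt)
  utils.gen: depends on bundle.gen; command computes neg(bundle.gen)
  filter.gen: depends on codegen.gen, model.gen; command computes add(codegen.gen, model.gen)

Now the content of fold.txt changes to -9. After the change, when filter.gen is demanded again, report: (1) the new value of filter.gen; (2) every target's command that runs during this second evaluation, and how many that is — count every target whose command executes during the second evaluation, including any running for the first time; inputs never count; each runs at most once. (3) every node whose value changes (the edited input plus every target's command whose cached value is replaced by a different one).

Demanding filter.gen again yields 1.
8 target commands run: bundle.gen, codegen.gen, driver.gen, filter.gen, lexer.gen, model.gen, parser.gen, sync.gen.
The nodes whose values change: bundle.gen, codegen.gen, driver.gen, filter.gen, fold.txt, lexer.gen, parser.gen, sync.gen.

First demand of the output computes:
  parser.gen = sub(-8, -3) = -5
  sync.gen = sub(-8, -3) = -5
  bundle.gen = min2(-5, -5) = -5
  driver.gen = mul(-5, -5) = 25
  lexer.gen = max2(-5, -5) = -5
  codegen.gen = min2(25, -5) = -5
  model.gen = sub(-5, -5) = 0
  filter.gen = add(-5, 0) = -5

After the edit, cleaning proceeds:
  parser.gen: a read changed (fold.txt -3->-9) — executes, giving 1.
  sync.gen: a read changed (fold.txt -3->-9) — executes, giving 1.
  bundle.gen: a read changed (parser.gen -5->1; sync.gen -5->1) — executes, giving 1.
  driver.gen: a read changed (bundle.gen -5->1; bundle.gen -5->1) — executes, giving 1.
  lexer.gen: a read changed (bundle.gen -5->1; sync.gen -5->1) — executes, giving 1.
  codegen.gen: a read changed (driver.gen 25->1; lexer.gen -5->1) — executes, giving 1.
  model.gen: a read changed (codegen.gen -5->1; parser.gen -5->1) — executes, giving 0 — identical to its old value.
  filter.gen: a read changed (codegen.gen -5->1) — executes, giving 1.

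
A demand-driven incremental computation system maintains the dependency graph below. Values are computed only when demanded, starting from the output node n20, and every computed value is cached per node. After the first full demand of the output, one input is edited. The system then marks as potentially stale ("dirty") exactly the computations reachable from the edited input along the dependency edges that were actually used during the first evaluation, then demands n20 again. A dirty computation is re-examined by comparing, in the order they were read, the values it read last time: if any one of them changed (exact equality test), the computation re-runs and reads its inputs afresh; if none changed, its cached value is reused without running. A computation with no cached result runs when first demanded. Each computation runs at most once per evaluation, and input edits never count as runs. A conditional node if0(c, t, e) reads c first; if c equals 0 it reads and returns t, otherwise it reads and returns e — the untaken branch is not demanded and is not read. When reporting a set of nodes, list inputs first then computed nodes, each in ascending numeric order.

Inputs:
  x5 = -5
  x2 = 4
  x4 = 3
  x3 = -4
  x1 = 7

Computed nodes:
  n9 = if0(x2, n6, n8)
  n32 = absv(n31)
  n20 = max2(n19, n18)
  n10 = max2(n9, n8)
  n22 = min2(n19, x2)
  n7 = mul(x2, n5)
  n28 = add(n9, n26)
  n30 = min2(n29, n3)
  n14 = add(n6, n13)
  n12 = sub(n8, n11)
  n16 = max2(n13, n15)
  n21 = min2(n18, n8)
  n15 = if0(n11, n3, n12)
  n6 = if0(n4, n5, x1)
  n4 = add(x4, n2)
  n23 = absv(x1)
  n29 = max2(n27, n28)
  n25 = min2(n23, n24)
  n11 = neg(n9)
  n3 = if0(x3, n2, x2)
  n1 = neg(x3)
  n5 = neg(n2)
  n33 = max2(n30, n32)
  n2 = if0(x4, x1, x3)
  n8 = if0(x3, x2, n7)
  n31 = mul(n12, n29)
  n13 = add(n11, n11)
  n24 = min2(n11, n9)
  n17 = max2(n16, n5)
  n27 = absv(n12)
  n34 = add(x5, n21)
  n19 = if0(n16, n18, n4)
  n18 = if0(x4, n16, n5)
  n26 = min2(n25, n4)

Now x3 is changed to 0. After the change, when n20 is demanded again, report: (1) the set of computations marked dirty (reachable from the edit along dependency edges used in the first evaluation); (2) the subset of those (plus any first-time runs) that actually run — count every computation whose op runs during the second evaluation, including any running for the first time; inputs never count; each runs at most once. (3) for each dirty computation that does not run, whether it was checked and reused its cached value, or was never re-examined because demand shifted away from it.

Marked dirty: n2, n4, n5, n7, n8, n9, n11, n12, n13, n15, n16, n18, n19, n20.
Computations that run: n2, n4, n5, n8, n9, n11, n12, n13, n15, n16, n18, n19, n20 — 13 in total.
Never re-examined (demand shifted away): n7.
Key observation: a condition flipped, so demand moved to the other branch — n7 is never re-examined.

First evaluation (everything demanded from the output):
  n2 = if0(x4=3 -> else branch x3) = -4
  n4 = add(3, -4) = -1
  n5 = neg(-4) = 4
  n7 = mul(4, 4) = 16
  n8 = if0(x3=-4 -> else branch n7) = 16
  n9 = if0(x2=4 -> else branch n8) = 16
  n11 = neg(16) = -16
  n12 = sub(16, -16) = 32
  n13 = add(-16, -16) = -32
  n15 = if0(n11=-16 -> else branch n12) = 32
  n16 = max2(-32, 32) = 32
  n18 = if0(x4=3 -> else branch n5) = 4
  n19 = if0(n16=32 -> else branch n4) = -1
  n20 = max2(-1, 4) = 4

Propagation after the edit:
  n2: runs — x3 -4->0; result 0.
  n4: runs — n2 -4->0; result 3.
  n5: runs — n2 -4->0; result 0.
  n7: marked dirty but never re-examined — demand shifted away from it.
  n8: runs — x3 -4->0; result 4.
  n9: runs — n8 16->4; result 4.
  n11: runs — n9 16->4; result -4.
  n12: runs — n8 16->4; n11 -16->-4; result 8.
  n13: runs — n11 -16->-4; n11 -16->-4; result -8.
  n15: runs — n11 -16->-4; n12 32->8; result 8.
  n16: runs — n13 -32->-8; n15 32->8; result 8.
  n18: runs — n5 4->0; result 0.
  n19: runs — n16 32->8; n4 -1->3; result 3.
  n20: runs — n19 -1->3; n18 4->0; result 3.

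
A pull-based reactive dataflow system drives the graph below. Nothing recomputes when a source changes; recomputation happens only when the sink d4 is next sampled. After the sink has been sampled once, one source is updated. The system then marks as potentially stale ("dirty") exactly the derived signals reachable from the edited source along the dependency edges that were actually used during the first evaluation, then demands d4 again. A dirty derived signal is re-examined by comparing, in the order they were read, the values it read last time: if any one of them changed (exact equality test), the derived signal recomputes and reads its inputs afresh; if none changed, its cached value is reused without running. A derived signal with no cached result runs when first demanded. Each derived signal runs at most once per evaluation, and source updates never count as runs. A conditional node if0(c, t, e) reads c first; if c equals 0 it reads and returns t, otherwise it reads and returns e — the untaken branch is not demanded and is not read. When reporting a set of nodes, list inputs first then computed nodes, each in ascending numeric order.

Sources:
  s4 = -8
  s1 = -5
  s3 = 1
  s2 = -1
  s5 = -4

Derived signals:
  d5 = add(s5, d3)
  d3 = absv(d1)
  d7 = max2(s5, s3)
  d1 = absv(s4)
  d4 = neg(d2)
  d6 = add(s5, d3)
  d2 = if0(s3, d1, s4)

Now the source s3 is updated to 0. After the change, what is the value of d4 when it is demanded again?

First evaluation (everything demanded from the output):
  d2 = if0(s3=1 -> else branch s4) = -8
  d4 = neg(-8) = 8

Propagation after the edit:
  d1: demanded for the first time — runs, produces 8.
  d2: runs — s3 1->0; result 8.
  d4: runs — d2 -8->8; result -8.

Key observation: a condition flipped, so demand reaches new nodes — d1 runs for the first time.

New value of d4: -8.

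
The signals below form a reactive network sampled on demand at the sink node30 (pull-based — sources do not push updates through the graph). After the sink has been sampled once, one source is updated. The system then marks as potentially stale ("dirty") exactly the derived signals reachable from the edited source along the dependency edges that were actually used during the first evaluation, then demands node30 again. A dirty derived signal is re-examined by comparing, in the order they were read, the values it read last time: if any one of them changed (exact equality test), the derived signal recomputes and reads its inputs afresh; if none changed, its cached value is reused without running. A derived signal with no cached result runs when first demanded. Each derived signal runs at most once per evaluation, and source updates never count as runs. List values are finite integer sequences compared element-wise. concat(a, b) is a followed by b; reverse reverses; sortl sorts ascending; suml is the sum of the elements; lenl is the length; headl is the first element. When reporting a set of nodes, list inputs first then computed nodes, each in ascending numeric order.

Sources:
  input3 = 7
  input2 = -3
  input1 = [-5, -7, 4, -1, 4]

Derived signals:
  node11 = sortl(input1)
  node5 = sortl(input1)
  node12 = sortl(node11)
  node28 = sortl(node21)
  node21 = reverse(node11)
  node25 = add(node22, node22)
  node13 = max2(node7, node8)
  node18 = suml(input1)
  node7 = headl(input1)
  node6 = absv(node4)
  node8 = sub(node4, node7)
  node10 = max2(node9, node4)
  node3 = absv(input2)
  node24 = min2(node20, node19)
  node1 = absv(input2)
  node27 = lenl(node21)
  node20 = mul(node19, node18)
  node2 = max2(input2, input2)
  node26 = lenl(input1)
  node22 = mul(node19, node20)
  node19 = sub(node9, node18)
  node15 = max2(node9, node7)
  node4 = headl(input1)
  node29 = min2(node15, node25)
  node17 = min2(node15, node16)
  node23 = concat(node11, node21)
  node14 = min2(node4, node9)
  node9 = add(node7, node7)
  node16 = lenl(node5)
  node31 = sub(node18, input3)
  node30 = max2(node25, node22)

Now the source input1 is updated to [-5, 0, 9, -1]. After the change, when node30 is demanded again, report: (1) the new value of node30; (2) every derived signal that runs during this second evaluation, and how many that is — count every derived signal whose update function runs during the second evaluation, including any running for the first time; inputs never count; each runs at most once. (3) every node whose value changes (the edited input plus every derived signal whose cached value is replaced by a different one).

Initial pass — values computed on the first demand:
  node7 = headl([-5, -7, 4, -1, 4]) = -5
  node9 = add(-5, -5) = -10
  node18 = suml([-5, -7, 4, -1, 4]) = -5
  node19 = sub(-10, -5) = -5
  node20 = mul(-5, -5) = 25
  node22 = mul(-5, 25) = -125
  node25 = add(-125, -125) = -250
  node30 = max2(-250, -125) = -125

Second demand — change propagation:
  node7: re-runs because input1 [-5, -7, 4, -1, 4]->[-5, 0, 9, -1]; new result -5 (unchanged).
  node9: re-examined; everything it read last time is the same (node7 unchanged, node7 unchanged) — cache -10 kept, no run.
  node18: re-runs because input1 [-5, -7, 4, -1, 4]->[-5, 0, 9, -1]; new result 3.
  node19: re-runs because node18 -5->3; new result -13.
  node20: re-runs because node19 -5->-13; node18 -5->3; new result -39.
  node22: re-runs because node19 -5->-13; node20 25->-39; new result 507.
  node25: re-runs because node22 -125->507; node22 -125->507; new result 1014.
  node30: re-runs because node25 -250->1014; node22 -125->507; new result 1014.

The important point: at node9 every value read last time is unchanged, so the dirty flag clears without a run.

node30 now evaluates to 1014.
Run set: node7, node18, node19, node20, node22, node25, node30 (7 run).
Changed values: input1, node18, node19, node20, node22, node25, node30.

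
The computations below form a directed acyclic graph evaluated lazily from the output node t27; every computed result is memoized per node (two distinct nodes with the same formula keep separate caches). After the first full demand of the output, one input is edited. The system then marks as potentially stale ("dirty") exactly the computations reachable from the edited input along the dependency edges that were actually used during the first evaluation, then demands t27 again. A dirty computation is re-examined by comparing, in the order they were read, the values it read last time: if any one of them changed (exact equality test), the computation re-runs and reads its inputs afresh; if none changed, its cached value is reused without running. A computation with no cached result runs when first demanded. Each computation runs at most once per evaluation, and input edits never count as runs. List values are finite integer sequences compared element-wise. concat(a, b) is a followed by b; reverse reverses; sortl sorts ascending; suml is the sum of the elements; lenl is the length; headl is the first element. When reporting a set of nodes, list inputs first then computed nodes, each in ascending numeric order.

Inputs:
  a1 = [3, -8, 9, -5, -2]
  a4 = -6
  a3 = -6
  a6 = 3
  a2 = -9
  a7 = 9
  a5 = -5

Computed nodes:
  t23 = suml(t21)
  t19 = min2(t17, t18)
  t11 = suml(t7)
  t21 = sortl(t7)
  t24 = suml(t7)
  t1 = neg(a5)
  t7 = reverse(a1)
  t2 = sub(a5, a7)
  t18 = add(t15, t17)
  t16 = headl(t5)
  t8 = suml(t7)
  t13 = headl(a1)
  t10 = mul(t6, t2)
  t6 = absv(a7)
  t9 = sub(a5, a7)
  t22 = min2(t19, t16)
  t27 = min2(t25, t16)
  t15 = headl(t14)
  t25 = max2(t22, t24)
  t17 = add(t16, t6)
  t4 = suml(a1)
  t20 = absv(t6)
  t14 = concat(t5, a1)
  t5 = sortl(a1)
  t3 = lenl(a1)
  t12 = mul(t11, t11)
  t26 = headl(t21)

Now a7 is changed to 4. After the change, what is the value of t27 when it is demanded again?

Demanding t27 again yields -8.
Note the absorption at t25: it re-runs yet its value is the same, leaving the output's value untouched.

First demand of the output computes:
  t5 = sortl([3, -8, 9, -5, -2]) = [-8, -5, -2, 3, 9]
  t6 = absv(9) = 9
  t7 = reverse([3, -8, 9, -5, -2]) = [-2, -5, 9, -8, 3]
  t14 = concat([-8, -5, -2, 3, 9], [3, -8, 9, -5, -2]) = [-8, -5, -2, 3, 9, 3, -8, 9, -5, -2]
  t15 = headl([-8, -5, -2, 3, 9, 3, -8, 9, -5, -2]) = -8
  t16 = headl([-8, -5, -2, 3, 9]) = -8
  t17 = add(-8, 9) = 1
  t18 = add(-8, 1) = -7
  t19 = min2(1, -7) = -7
  t22 = min2(-7, -8) = -8
  t24 = suml([-2, -5, 9, -8, 3]) = -3
  t25 = max2(-8, -3) = -3
  t27 = min2(-3, -8) = -8

After the edit, cleaning proceeds:
  t6: a read changed (a7 9->4) — executes, giving 4.
  t17: a read changed (t6 9->4) — executes, giving -4.
  t18: a read changed (t17 1->-4) — executes, giving -12.
  t19: a read changed (t17 1->-4; t18 -7->-12) — executes, giving -12.
  t22: a read changed (t19 -7->-12) — executes, giving -12.
  t25: a read changed (t22 -8->-12) — executes, giving -3 — identical to its old value.
  t27: dirty, but its reads are unchanged (t25 unchanged, t16 unchanged); cached -8 stands.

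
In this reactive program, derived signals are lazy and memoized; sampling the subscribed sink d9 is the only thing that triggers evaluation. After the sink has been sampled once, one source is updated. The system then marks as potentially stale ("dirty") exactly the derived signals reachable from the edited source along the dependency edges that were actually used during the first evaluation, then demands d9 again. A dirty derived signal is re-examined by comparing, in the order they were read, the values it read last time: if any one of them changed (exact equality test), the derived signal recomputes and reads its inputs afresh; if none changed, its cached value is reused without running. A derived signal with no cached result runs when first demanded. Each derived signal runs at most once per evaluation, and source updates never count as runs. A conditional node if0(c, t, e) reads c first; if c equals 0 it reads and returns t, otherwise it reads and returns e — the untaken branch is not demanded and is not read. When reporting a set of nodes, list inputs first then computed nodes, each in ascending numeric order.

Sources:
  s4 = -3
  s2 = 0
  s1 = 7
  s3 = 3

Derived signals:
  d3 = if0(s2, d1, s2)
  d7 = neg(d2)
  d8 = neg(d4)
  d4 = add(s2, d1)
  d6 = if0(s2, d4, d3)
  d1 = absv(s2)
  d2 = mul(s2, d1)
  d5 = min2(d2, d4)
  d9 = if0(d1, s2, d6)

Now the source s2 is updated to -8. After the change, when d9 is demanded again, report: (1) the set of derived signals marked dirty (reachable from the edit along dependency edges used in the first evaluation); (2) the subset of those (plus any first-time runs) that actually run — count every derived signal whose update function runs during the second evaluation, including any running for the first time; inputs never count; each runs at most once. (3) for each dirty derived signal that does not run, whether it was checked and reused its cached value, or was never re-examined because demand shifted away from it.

First demand of the output computes:
  d1 = absv(0) = 0
  d9 = if0(d1=0 -> then branch s2) = 0

After the edit, cleaning proceeds:
  d1: a read changed (s2 0->-8) — executes, giving 8.
  d3: had never run; runs now, result -8.
  d6: had never run; runs now, result -8.
  d9: a read changed (d1 0->8; s2 0->-8) — executes, giving -8.

Note the branch switch — d3, d6 had no cache and run now for the first time.

The edit dirties: d1, d9.
4 derived signals run: d1, d3, d6, d9.
No dirty derived signal escaped a run.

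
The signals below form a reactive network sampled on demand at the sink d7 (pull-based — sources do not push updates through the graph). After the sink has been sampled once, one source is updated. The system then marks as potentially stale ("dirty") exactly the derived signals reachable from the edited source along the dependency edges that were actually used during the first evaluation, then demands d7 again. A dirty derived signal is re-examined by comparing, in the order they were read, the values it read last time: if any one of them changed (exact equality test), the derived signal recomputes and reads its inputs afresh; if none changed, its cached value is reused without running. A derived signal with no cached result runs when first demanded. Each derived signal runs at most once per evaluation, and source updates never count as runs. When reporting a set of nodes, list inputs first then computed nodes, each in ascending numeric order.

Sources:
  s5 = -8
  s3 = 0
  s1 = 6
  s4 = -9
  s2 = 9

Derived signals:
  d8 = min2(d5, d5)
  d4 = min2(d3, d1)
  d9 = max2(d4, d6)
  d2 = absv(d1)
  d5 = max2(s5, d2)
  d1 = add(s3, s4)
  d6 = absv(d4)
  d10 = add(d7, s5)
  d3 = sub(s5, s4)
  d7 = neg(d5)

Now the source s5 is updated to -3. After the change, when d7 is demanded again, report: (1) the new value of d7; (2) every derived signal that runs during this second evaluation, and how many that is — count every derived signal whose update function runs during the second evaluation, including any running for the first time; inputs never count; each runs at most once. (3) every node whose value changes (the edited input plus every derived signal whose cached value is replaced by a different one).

d7 now evaluates to -9.
Run set: d5 (1 run).
Changed values: s5.
The important point: d5 recomputes to an identical value, and the output ends up unchanged.

Initial pass — values computed on the first demand:
  d1 = add(0, -9) = -9
  d2 = absv(-9) = 9
  d5 = max2(-8, 9) = 9
  d7 = neg(9) = -9

Second demand — change propagation:
  d5: re-runs because s5 -8->-3; new result 9 (unchanged).
  d7: re-examined; everything it read last time is the same (d5 unchanged) — cache -9 kept, no run.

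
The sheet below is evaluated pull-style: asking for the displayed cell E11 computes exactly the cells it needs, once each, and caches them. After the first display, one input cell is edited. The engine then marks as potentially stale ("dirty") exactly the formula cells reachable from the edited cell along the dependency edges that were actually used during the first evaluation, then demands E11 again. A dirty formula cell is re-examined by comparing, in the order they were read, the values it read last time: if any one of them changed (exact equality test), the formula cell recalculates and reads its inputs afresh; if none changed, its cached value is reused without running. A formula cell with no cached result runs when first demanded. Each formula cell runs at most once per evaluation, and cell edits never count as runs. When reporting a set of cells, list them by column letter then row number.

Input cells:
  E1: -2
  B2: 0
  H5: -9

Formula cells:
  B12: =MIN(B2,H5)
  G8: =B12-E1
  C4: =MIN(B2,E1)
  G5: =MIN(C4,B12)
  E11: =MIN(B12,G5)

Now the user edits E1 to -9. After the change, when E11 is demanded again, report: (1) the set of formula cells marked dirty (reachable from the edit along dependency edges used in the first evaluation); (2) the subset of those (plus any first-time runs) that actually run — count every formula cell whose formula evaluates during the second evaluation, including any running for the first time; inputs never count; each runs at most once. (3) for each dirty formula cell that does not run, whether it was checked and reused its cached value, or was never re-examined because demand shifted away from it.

The edit dirties: C4, E11, G5.
2 formula cells run: C4, G5.
Cache hits after checking: E11.
Note the absorption at G5: it re-runs yet its value is the same, leaving the output's value untouched.

First demand of the output computes:
  B12 = MIN(0, -9) = -9
  C4 = MIN(0, -2) = -2
  G5 = MIN(-2, -9) = -9
  E11 = MIN(-9, -9) = -9

After the edit, cleaning proceeds:
  C4: a read changed (E1 -2->-9) — executes, giving -9.
  G5: a read changed (C4 -2->-9) — executes, giving -9 — identical to its old value.
  E11: dirty, but its reads are unchanged (B12 unchanged, G5 unchanged); cached -9 stands.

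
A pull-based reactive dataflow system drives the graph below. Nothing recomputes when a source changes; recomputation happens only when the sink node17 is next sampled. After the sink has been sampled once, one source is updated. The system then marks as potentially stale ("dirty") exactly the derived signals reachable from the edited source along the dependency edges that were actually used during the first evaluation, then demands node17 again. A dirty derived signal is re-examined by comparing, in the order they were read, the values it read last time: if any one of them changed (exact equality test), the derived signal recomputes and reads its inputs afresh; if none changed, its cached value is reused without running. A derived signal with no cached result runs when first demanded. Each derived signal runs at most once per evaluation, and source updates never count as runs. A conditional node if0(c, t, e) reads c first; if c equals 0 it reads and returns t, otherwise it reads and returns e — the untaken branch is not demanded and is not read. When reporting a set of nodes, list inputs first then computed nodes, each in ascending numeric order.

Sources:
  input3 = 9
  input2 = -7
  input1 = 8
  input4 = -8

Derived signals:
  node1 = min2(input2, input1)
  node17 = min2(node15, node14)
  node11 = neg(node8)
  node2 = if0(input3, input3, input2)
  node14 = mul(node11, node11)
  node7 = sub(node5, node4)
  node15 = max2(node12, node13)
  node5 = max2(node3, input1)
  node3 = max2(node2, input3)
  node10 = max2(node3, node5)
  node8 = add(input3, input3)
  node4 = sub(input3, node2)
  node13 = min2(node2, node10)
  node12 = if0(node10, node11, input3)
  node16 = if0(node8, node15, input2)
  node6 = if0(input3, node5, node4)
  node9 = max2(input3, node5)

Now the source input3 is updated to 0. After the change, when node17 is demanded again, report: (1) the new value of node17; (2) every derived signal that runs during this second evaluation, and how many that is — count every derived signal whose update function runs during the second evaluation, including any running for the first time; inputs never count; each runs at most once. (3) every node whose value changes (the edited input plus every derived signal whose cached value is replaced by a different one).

New value of node17: 0.
Derived signals that run: node2, node3, node5, node8, node10, node11, node12, node13, node14, node15, node17 — 11 in total.
Values that change: input3, node2, node3, node5, node8, node10, node11, node12, node13, node14, node15, node17.

First evaluation (everything demanded from the output):
  node2 = if0(input3=9 -> else branch input2) = -7
  node3 = max2(-7, 9) = 9
  node5 = max2(9, 8) = 9
  node8 = add(9, 9) = 18
  node10 = max2(9, 9) = 9
  node11 = neg(18) = -18
  node12 = if0(node10=9 -> else branch input3) = 9
  node13 = min2(-7, 9) = -7
  node14 = mul(-18, -18) = 324
  node15 = max2(9, -7) = 9
  node17 = min2(9, 324) = 9

Propagation after the edit:
  node2: runs — input3 9->0; result 0.
  node3: runs — node2 -7->0; input3 9->0; result 0.
  node5: runs — node3 9->0; result 8.
  node8: runs — input3 9->0; input3 9->0; result 0.
  node10: runs — node3 9->0; node5 9->8; result 8.
  node11: runs — node8 18->0; result 0.
  node12: runs — node10 9->8; input3 9->0; result 0.
  node13: runs — node2 -7->0; node10 9->8; result 0.
  node14: runs — node11 -18->0; node11 -18->0; result 0.
  node15: runs — node12 9->0; node13 -7->0; result 0.
  node17: runs — node15 9->0; node14 324->0; result 0.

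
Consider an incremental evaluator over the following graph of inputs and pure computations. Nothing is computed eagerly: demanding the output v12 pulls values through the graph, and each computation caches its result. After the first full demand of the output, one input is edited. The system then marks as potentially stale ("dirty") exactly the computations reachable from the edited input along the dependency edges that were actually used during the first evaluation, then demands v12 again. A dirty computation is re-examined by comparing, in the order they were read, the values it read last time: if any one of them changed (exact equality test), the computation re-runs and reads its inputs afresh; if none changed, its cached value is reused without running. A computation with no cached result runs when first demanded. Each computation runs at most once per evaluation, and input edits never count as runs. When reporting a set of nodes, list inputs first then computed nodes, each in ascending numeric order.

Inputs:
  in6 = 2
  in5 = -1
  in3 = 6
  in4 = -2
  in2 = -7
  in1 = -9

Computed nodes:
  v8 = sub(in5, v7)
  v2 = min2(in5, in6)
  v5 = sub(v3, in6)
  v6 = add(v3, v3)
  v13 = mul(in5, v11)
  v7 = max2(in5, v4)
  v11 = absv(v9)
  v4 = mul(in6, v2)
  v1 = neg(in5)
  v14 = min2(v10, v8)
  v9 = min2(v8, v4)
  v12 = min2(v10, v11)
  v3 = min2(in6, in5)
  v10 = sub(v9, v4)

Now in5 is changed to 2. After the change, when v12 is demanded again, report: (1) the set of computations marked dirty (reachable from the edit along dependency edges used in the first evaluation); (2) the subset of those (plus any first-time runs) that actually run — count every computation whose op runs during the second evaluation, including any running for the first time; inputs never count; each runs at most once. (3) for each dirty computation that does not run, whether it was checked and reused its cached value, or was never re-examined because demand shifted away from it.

Dirty set: v2, v4, v7, v8, v9, v10, v11, v12.
Run set: v2, v4, v7, v8, v9, v10, v12 (7 run).
Re-examined without running (cache reused): v11.
The important point: at v11 every value read last time is unchanged, so the dirty flag clears without a run.

Initial pass — values computed on the first demand:
  v2 = min2(-1, 2) = -1
  v4 = mul(2, -1) = -2
  v7 = max2(-1, -2) = -1
  v8 = sub(-1, -1) = 0
  v9 = min2(0, -2) = -2
  v10 = sub(-2, -2) = 0
  v11 = absv(-2) = 2
  v12 = min2(0, 2) = 0

Second demand — change propagation:
  v2: re-runs because in5 -1->2; new result 2.
  v4: re-runs because v2 -1->2; new result 4.
  v7: re-runs because in5 -1->2; v4 -2->4; new result 4.
  v8: re-runs because in5 -1->2; v7 -1->4; new result -2.
  v9: re-runs because v8 0->-2; v4 -2->4; new result -2 (unchanged).
  v10: re-runs because v4 -2->4; new result -6.
  v11: re-examined; everything it read last time is the same (v9 unchanged) — cache 2 kept, no run.
  v12: re-runs because v10 0->-6; new result -6.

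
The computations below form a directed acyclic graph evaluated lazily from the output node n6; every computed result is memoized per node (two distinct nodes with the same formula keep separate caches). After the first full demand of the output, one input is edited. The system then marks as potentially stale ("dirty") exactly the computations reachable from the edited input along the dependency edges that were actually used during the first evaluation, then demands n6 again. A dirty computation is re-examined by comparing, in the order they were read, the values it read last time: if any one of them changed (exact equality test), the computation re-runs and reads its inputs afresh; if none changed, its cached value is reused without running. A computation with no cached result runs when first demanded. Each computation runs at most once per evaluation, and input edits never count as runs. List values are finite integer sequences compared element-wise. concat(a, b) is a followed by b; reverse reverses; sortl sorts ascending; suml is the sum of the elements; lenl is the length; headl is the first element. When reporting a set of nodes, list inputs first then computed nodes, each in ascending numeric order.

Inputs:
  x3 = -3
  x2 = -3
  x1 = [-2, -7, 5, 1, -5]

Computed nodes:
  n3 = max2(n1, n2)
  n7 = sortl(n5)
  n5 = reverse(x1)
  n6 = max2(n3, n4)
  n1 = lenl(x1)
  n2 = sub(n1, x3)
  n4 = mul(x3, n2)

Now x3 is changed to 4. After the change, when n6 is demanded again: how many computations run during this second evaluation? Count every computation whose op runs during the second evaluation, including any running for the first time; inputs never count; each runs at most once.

First demand of the output computes:
  n1 = lenl([-2, -7, 5, 1, -5]) = 5
  n2 = sub(5, -3) = 8
  n3 = max2(5, 8) = 8
  n4 = mul(-3, 8) = -24
  n6 = max2(8, -24) = 8

After the edit, cleaning proceeds:
  n2: a read changed (x3 -3->4) — executes, giving 1.
  n3: a read changed (n2 8->1) — executes, giving 5.
  n4: a read changed (x3 -3->4; n2 8->1) — executes, giving 4.
  n6: a read changed (n3 8->5; n4 -24->4) — executes, giving 5.

4 computations run: n2, n3, n4, n6.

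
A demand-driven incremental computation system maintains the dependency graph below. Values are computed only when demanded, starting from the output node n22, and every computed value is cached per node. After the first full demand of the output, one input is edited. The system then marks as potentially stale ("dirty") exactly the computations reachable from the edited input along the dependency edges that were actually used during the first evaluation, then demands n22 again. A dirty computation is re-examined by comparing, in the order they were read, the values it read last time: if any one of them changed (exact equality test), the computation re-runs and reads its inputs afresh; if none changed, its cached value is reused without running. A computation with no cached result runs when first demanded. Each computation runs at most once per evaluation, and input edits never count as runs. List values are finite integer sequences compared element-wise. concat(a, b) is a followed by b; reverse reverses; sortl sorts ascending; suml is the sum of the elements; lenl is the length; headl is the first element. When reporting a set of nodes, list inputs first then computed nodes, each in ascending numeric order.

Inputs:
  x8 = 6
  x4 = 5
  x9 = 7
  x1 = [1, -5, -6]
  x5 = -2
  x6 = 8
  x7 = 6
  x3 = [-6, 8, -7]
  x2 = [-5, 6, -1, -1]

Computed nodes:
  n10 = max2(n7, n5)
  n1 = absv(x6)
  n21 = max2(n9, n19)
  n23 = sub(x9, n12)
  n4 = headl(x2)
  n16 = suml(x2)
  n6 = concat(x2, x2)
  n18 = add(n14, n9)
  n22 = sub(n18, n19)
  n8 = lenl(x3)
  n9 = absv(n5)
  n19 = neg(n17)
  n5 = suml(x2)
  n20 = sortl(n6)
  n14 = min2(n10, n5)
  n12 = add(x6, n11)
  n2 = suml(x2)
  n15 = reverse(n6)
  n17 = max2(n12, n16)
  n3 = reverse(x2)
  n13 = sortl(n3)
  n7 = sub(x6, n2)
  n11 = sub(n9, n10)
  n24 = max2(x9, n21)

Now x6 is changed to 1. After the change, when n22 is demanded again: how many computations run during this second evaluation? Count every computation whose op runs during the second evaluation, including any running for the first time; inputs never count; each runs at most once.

First evaluation (everything demanded from the output):
  n2 = suml([-5, 6, -1, -1]) = -1
  n5 = suml([-5, 6, -1, -1]) = -1
  n7 = sub(8, -1) = 9
  n9 = absv(-1) = 1
  n10 = max2(9, -1) = 9
  n11 = sub(1, 9) = -8
  n12 = add(8, -8) = 0
  n14 = min2(9, -1) = -1
  n16 = suml([-5, 6, -1, -1]) = -1
  n17 = max2(0, -1) = 0
  n18 = add(-1, 1) = 0
  n19 = neg(0) = 0
  n22 = sub(0, 0) = 0

Propagation after the edit:
  n7: runs — x6 8->1; result 2.
  n10: runs — n7 9->2; result 2.
  n11: runs — n10 9->2; result -1.
  n12: runs — x6 8->1; n11 -8->-1; result 0 (same value as before).
  n14: runs — n10 9->2; result -1 (same value as before).
  n17: checked — values it read are unchanged (n12 unchanged, n16 unchanged); reused cached 0 without running.
  n18: checked — values it read are unchanged (n14 unchanged, n9 unchanged); reused cached 0 without running.
  n19: checked — values it read are unchanged (n17 unchanged); reused cached 0 without running.
  n22: checked — values it read are unchanged (n18 unchanged, n19 unchanged); reused cached 0 without running.

Key observation: the cutoff stops propagation at n17 — its inputs' values are unchanged, so it reuses its cache.

Computations that run: n7, n10, n11, n12, n14 — 5 in total.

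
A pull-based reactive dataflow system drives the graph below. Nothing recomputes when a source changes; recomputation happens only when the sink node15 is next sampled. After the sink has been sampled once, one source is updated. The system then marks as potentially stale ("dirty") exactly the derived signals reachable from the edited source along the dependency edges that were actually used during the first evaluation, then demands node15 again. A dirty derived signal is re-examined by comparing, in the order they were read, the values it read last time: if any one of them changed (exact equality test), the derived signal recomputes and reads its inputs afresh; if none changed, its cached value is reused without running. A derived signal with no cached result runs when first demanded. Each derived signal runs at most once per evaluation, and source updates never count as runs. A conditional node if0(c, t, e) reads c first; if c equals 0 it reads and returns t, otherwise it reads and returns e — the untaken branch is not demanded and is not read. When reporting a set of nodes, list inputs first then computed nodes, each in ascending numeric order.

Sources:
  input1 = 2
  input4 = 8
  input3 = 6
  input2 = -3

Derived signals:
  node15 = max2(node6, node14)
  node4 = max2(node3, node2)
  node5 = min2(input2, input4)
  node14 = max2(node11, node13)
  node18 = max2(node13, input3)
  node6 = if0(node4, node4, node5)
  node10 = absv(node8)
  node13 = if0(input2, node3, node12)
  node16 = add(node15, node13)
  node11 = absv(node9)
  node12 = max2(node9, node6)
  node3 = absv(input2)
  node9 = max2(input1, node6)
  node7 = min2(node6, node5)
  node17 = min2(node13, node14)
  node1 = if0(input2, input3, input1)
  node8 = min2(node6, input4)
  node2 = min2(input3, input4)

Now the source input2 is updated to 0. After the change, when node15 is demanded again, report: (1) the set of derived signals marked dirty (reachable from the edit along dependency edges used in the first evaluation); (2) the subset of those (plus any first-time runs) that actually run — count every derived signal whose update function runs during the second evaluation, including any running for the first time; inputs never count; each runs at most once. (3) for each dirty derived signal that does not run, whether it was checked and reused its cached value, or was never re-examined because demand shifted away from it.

Marked dirty: node3, node4, node5, node6, node9, node11, node12, node13, node14, node15.
Derived signals that run: node3, node4, node5, node6, node9, node13, node14, node15 — 8 in total.
Checked but reused from cache: node11.
Never re-examined (demand shifted away): node12.
Key observation: a condition flipped, so demand moved to the other branch — node12 is never re-examined.

First evaluation (everything demanded from the output):
  node2 = min2(6, 8) = 6
  node3 = absv(-3) = 3
  node4 = max2(3, 6) = 6
  node5 = min2(-3, 8) = -3
  node6 = if0(node4=6 -> else branch node5) = -3
  node9 = max2(2, -3) = 2
  node11 = absv(2) = 2
  node12 = max2(2, -3) = 2
  node13 = if0(input2=-3 -> else branch node12) = 2
  node14 = max2(2, 2) = 2
  node15 = max2(-3, 2) = 2

Propagation after the edit:
  node3: runs — input2 -3->0; result 0.
  node4: runs — node3 3->0; result 6 (same value as before).
  node5: runs — input2 -3->0; result 0.
  node6: runs — node5 -3->0; result 0.
  node9: runs — node6 -3->0; result 2 (same value as before).
  node11: checked — values it read are unchanged (node9 unchanged); reused cached 2 without running.
  node12: marked dirty but never re-examined — demand shifted away from it.
  node13: runs — input2 -3->0; result 0.
  node14: runs — node13 2->0; result 2 (same value as before).
  node15: runs — node6 -3->0; result 2 (same value as before).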